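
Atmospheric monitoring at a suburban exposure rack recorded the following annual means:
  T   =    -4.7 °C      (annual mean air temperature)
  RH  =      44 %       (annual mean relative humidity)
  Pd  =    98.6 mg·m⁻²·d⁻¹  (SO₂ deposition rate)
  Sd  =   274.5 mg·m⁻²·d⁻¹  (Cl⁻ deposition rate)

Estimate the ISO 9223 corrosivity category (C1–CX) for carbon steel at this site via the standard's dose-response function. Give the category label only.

carbon steel: T≤10 °C ⇒ hinge +0.150·(-4.7−10) = -2.2050
  sulphur-dioxide contribution → 5.121 μm/a
  chloride contribution → 11.73 μm/a
  total first-year rate 16.85 μm/a
Category bounds: 1.3…25 μm/a bracket r_corr ⇒ C2

C2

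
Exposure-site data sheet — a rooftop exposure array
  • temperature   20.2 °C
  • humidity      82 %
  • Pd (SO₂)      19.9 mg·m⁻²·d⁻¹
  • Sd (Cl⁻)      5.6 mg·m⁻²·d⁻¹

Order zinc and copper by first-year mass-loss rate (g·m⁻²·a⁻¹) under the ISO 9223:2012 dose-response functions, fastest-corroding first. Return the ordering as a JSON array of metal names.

["copper", "zinc"]

zinc: temperature factor f = -0.071·(10.2) = -0.7242
  sulphur-dioxide contribution → 1.013 μm/a
  chloride contribution → 0.5013 μm/a
  total first-year rate 1.515 μm/a
  mass loss = 1.515 μm/a × 7.14 g/cm³ = 10.81 g·m⁻²·a⁻¹
copper: f(T) = -0.080·(T−10) [T>10 °C] = -0.8160
  sulphur-dioxide contribution → 0.6437 μm/a
  chloride contribution → 0.8407 μm/a
  total first-year rate 1.484 μm/a
  mass loss = 1.484 μm/a × 8.96 g/cm³ = 13.3 g·m⁻²·a⁻¹
Ordering by g·m⁻²·a⁻¹: copper (13.3) > zinc (10.8)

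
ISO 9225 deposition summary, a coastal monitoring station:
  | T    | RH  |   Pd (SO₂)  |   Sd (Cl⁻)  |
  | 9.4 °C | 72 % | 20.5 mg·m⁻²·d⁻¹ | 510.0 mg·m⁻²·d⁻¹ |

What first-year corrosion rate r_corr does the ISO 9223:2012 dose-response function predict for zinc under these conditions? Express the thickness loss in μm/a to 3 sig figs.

zinc: temperature factor f = +0.038·(-0.6) = -0.0228
  SO₂ term: 0.0129·20.5^0.44·exp(0.046·72-0.0228) = 1.307
  Sd branch = 0.0175·Sd^0.57·e^(0.008·RH+0.085·T) = 2.418 μm/a
  r_corr = 1.307 + 2.418 = 3.725 μm/a

r_corr = 3.73 μm/a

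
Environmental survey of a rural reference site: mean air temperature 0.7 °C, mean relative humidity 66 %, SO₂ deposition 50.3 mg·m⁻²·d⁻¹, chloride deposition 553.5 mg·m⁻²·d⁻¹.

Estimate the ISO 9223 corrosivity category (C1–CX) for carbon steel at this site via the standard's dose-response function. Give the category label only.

carbon steel: T≤10 °C ⇒ hinge +0.150·(0.7−10) = -1.3950
  Pd branch = 1.77·Pd^0.52·e^(0.02·RH+f) = 12.6 μm/a
  Sd branch = 0.102·Sd^0.62·e^(0.033·RH+0.04·T) = 46.49 μm/a
  sum: 12.6 + 46.49 → r_corr = 59.09 μm/a
Category bounds: 50…80 μm/a bracket r_corr ⇒ C4

C4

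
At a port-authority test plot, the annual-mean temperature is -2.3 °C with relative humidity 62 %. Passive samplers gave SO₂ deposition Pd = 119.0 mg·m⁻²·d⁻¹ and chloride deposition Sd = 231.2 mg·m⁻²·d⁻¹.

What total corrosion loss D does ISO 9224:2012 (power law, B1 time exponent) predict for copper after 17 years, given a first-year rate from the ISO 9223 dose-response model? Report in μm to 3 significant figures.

D(17) = 3.46 μm

copper: temperature factor f = +0.126·(-12.3) = -1.5498
  Pd branch = 0.0053·Pd^0.26·e^(0.059·RH+f) = 0.1512 μm/a
  Cl⁻ term: 0.01025·231.2^0.27·exp(0.036·62+0.049·-2.3) = 0.371
  sum: 0.1512 + 0.371 → r_corr = 0.5222 μm/a
Long-term exponent b (ISO 9224 Table 2, B1) = 0.667
  D(17) = 0.5222 × 17^0.667 = 0.5222 × 6.618 = 3.456 μm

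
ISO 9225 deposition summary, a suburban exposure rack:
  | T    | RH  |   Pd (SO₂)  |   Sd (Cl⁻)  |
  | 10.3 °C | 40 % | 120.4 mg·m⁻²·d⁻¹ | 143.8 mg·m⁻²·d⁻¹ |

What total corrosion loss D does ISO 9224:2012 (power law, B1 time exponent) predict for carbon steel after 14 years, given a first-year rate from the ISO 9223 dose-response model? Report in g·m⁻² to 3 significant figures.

carbon steel: f(T) = -0.054·(T−10) [T>10 °C] = -0.0162
  SO₂ term: 1.77·120.4^0.52·exp(0.02·40-0.0162) = 46.81
  Sd branch = 0.102·Sd^0.62·e^(0.033·RH+0.04·T) = 12.55 μm/a
  sum: 46.81 + 12.55 → r_corr = 59.35 μm/a
ISO 9224: D(t) = r_corr · t^b with b = 0.523 (carbon steel, B1)
  D(14) = 59.35 × 14^0.523 = 59.35 × 3.976 = 236 μm
  Mass loss = 236 μm × 7.85 g/cm³ = 1852 g·m⁻²

D(14) = 1.85e+03 g·m⁻²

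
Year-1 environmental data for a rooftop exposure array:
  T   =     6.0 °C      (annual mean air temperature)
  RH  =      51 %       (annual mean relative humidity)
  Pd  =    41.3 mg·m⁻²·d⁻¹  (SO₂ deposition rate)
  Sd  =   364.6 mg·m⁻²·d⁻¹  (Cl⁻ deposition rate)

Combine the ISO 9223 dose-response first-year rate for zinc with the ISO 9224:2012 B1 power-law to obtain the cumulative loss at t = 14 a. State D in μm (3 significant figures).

zinc: temperature factor f = +0.038·(-4.0) = -0.1520
  sulphur-dioxide contribution → 0.5949 μm/a
  chloride contribution → 1.265 μm/a
  ⇒ r_corr(zinc) = 1.86 μm/a
Power-law: D(14) = r_corr · 14^0.813
  D(14) = 1.86 × 14^0.813 = 1.86 × 8.547 = 15.89 μm

D(14) = 15.9 μm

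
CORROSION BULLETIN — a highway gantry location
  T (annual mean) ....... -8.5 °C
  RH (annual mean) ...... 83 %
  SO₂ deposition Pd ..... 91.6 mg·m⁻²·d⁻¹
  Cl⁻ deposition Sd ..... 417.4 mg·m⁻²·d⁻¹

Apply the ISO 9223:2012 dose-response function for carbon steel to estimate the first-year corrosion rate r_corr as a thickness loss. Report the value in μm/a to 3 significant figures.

carbon steel: temperature factor f = +0.150·(-18.5) = -2.7750
  Pd branch = 1.77·Pd^0.52·e^(0.02·RH+f) = 6.08 μm/a
  Sd branch = 0.102·Sd^0.62·e^(0.033·RH+0.04·T) = 47.34 μm/a
  r_corr = 6.08 + 47.34 = 53.42 μm/a

r_corr = 53.4 μm/a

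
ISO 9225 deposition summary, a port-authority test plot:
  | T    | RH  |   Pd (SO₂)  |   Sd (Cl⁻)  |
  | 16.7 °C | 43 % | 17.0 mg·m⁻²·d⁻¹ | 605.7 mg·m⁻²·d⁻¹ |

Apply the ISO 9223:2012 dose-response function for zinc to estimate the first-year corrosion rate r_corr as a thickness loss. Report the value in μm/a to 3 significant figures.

zinc: T>10 °C ⇒ hinge -0.071·(16.7−10) = -0.4757
  SO₂ term: 0.0129·17.0^0.44·exp(0.046·43-0.4757) = 0.2016
  Sd branch = 0.0175·Sd^0.57·e^(0.008·RH+0.085·T) = 3.934 μm/a
  sum: 0.2016 + 3.934 → r_corr = 4.135 μm/a

r_corr = 4.14 μm/a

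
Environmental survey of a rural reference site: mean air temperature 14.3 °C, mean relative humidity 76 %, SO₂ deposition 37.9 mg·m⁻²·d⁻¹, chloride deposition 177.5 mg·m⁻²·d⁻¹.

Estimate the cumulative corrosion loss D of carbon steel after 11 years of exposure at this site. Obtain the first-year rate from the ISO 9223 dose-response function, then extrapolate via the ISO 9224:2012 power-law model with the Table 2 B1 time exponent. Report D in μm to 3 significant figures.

carbon steel: T>10 °C ⇒ hinge -0.054·(14.3−10) = -0.2322
  Pd branch = 1.77·Pd^0.52·e^(0.02·RH+f) = 42.48 μm/a
  Cl⁻ term: 0.102·177.5^0.62·exp(0.033·76+0.04·14.3) = 55.05
  sum: 42.48 + 55.05 → r_corr = 97.52 μm/a
ISO 9224: D(t) = r_corr · t^b with b = 0.523 (carbon steel, B1)
  D(11) = 97.52 × 11^0.523 = 97.52 × 3.505 = 341.8 μm

D(11) = 342 μm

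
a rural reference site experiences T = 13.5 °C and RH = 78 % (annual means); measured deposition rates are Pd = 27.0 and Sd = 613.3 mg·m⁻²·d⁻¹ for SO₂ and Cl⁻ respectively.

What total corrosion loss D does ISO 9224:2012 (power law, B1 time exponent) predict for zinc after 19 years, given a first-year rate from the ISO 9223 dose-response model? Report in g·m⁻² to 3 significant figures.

D(19) = 434 g·m⁻²

zinc: f(T) = -0.071·(T−10) [T>10 °C] = -0.2485
  Pd branch = 0.0129·Pd^0.44·e^(0.046·RH+f) = 1.551 μm/a
  Cl⁻ term: 0.0175·613.3^0.57·exp(0.008·78+0.085·13.5) = 3.994
  sum: 1.551 + 3.994 → r_corr = 5.545 μm/a
Power-law: D(19) = r_corr · 19^0.813
  D(19) = 5.545 × 19^0.813 = 5.545 × 10.96 = 60.75 μm
  Mass loss = 60.75 μm × 7.14 g/cm³ = 433.7 g·m⁻²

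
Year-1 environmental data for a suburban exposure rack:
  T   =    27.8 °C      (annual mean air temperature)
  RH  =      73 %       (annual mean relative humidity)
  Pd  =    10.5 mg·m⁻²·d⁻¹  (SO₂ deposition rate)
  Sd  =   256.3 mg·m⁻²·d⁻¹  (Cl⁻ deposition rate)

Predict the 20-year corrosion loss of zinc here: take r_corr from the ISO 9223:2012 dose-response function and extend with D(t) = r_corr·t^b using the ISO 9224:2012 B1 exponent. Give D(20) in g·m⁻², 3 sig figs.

zinc: f(T) = -0.071·(T−10) [T>10 °C] = -1.2638
  Pd branch = 0.0129·Pd^0.44·e^(0.046·RH+f) = 0.2947 μm/a
  Sd branch = 0.0175·Sd^0.57·e^(0.008·RH+0.085·T) = 7.868 μm/a
  r_corr = 0.2947 + 7.868 = 8.163 μm/a
Power-law: D(20) = r_corr · 20^0.813
  D(20) = 8.163 × 20^0.813 = 8.163 × 11.42 = 93.24 μm
  Mass loss = 93.24 μm × 7.14 g/cm³ = 665.7 g·m⁻²

D(20) = 666 g·m⁻²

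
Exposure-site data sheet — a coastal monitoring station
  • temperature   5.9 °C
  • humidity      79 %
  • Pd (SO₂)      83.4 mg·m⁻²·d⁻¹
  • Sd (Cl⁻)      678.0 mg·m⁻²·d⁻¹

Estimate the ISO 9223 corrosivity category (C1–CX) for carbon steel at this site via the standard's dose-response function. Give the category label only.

carbon steel: T≤10 °C ⇒ hinge +0.150·(5.9−10) = -0.6150
  SO₂ term: 1.77·83.4^0.52·exp(0.02·79-0.6150) = 46.35
  Sd branch = 0.102·Sd^0.62·e^(0.033·RH+0.04·T) = 99.69 μm/a
  sum: 46.35 + 99.69 → r_corr = 146 μm/a
146 μm/a falls in (80, 200] for carbon steel → category C5

C5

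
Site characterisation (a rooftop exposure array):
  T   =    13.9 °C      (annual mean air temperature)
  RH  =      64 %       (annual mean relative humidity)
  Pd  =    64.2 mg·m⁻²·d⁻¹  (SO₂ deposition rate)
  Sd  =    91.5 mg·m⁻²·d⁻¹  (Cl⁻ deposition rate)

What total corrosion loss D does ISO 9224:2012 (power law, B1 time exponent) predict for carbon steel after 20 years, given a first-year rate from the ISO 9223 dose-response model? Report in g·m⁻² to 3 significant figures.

carbon steel: f(T) = -0.054·(T−10) [T>10 °C] = -0.2106
  sulphur-dioxide contribution → 44.91 μm/a
  chloride contribution → 24.18 μm/a
  ⇒ r_corr(carbon steel) = 69.08 μm/a
Long-term exponent b (ISO 9224 Table 2, B1) = 0.523
  D(20) = 69.08 × 20^0.523 = 69.08 × 4.791 = 331 μm
  Mass loss = 331 μm × 7.85 g/cm³ = 2598 g·m⁻²

D(20) = 2.60e+03 g·m⁻²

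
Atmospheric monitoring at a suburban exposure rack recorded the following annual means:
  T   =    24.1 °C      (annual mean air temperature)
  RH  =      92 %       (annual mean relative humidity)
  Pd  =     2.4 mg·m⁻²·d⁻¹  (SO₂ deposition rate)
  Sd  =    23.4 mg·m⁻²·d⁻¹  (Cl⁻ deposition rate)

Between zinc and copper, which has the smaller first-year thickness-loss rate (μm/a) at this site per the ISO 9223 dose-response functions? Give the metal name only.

zinc: T>10 °C ⇒ hinge -0.071·(24.1−10) = -1.0011
  SO₂ term: 0.0129·2.4^0.44·exp(0.046·92-1.0011) = 0.4798
  Sd branch = 0.0175·Sd^0.57·e^(0.008·RH+0.085·T) = 1.709 μm/a
  r_corr = 0.4798 + 1.709 = 2.189 μm/a
copper: f(T) = -0.080·(T−10) [T>10 °C] = -1.1280
  Pd branch = 0.0053·Pd^0.26·e^(0.059·RH+f) = 0.4905 μm/a
  Sd branch = 0.01025·Sd^0.27·e^(0.036·RH+0.049·T) = 2.146 μm/a
  sum: 0.4905 + 2.146 → r_corr = 2.637 μm/a
Ordering by μm/a: copper (2.64) > zinc (2.19)

zinc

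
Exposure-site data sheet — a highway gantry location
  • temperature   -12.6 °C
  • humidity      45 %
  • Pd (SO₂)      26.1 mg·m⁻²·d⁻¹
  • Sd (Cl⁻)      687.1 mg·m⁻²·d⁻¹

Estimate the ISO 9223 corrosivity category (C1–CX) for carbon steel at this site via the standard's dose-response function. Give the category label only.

C2

carbon steel: temperature factor f = +0.150·(-22.6) = -3.3900
  SO₂ term: 1.77·26.1^0.52·exp(0.02·45-3.3900) = 0.8003
  Sd branch = 0.102·Sd^0.62·e^(0.033·RH+0.04·T) = 15.62 μm/a
  sum: 0.8003 + 15.62 → r_corr = 16.42 μm/a
16.4 μm/a falls in (1.3, 25] for carbon steel → category C2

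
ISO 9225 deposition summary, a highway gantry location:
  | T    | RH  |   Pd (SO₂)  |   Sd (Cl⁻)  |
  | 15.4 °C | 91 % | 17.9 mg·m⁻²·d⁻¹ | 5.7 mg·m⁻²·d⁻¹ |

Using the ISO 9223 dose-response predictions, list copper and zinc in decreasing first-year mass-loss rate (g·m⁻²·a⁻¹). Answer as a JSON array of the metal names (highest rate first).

copper: T>10 °C ⇒ hinge -0.080·(15.4−10) = -0.4320
  sulphur-dioxide contribution → 1.564 μm/a
  chloride contribution → 0.9232 μm/a
  total first-year rate 2.487 μm/a
  mass loss = 2.487 μm/a × 8.96 g/cm³ = 22.28 g·m⁻²·a⁻¹
zinc: f(T) = -0.071·(T−10) [T>10 °C] = -0.3834
  sulphur-dioxide contribution → 2.057 μm/a
  chloride contribution → 0.3619 μm/a
  total first-year rate 2.419 μm/a
  mass loss = 2.419 μm/a × 7.14 g/cm³ = 17.27 g·m⁻²·a⁻¹
Ordering by g·m⁻²·a⁻¹: copper (22.3) > zinc (17.3)

["copper", "zinc"]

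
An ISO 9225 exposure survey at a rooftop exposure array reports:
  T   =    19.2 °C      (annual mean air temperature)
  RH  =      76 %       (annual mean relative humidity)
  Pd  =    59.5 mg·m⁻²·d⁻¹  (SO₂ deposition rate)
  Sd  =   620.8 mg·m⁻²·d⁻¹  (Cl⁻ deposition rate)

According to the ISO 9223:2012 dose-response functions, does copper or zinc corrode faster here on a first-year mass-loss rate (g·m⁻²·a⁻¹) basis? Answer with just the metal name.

zinc

copper: f(T) = -0.080·(T−10) [T>10 °C] = -0.7360
  sulphur-dioxide contribution → 0.6507 μm/a
  chloride contribution → 2.3 μm/a
  ⇒ r_corr(copper) = 2.95 μm/a
  mass loss = 2.95 μm/a × 8.96 g/cm³ = 26.43 g·m⁻²·a⁻¹
zinc: f(T) = -0.071·(T−10) [T>10 °C] = -0.6532
  sulphur-dioxide contribution → 1.337 μm/a
  chloride contribution → 6.425 μm/a
  ⇒ r_corr(zinc) = 7.761 μm/a
  mass loss = 7.761 μm/a × 7.14 g/cm³ = 55.41 g·m⁻²·a⁻¹
Ordering by g·m⁻²·a⁻¹: zinc (55.4) > copper (26.4)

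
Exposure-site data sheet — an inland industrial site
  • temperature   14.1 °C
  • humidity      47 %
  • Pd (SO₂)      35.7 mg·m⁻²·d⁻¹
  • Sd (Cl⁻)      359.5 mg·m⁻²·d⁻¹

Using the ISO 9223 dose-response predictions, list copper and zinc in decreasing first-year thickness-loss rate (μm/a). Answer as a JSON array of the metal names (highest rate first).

copper: f(T) = -0.080·(T−10) [T>10 °C] = -0.3280
  sulphur-dioxide contribution → 0.1548 μm/a
  chloride contribution → 0.5441 μm/a
  total first-year rate 0.6989 μm/a
zinc: temperature factor f = -0.071·(4.1) = -0.2911
  sulphur-dioxide contribution → 0.4039 μm/a
  chloride contribution → 2.419 μm/a
  ⇒ r_corr(zinc) = 2.823 μm/a
Ordering by μm/a: zinc (2.82) > copper (0.699)

["zinc", "copper"]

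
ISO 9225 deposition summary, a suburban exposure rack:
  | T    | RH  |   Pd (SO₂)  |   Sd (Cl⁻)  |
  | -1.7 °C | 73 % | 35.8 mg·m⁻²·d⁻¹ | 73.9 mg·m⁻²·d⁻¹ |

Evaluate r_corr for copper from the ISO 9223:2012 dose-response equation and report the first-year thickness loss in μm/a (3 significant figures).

copper: temperature factor f = +0.126·(-11.7) = -1.4742
  SO₂ term: 0.0053·35.8^0.26·exp(0.059·73-1.4742) = 0.2283
  Cl⁻ term: 0.01025·73.9^0.27·exp(0.036·73+0.049·-1.7) = 0.4173
  sum: 0.2283 + 0.4173 → r_corr = 0.6456 μm/a

r_corr = 0.646 μm/a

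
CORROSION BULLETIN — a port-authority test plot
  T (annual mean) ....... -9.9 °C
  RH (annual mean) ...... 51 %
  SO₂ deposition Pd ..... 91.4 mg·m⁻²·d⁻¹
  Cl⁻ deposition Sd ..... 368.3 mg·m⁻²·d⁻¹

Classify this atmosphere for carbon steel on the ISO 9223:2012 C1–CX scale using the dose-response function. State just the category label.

C2

carbon steel: temperature factor f = +0.150·(-19.9) = -2.9850
  Pd branch = 1.77·Pd^0.52·e^(0.02·RH+f) = 2.596 μm/a
  Cl⁻ term: 0.102·368.3^0.62·exp(0.033·51+0.04·-9.9) = 14.41
  sum: 2.596 + 14.41 → r_corr = 17 μm/a
Category bounds: 1.3…25 μm/a bracket r_corr ⇒ C2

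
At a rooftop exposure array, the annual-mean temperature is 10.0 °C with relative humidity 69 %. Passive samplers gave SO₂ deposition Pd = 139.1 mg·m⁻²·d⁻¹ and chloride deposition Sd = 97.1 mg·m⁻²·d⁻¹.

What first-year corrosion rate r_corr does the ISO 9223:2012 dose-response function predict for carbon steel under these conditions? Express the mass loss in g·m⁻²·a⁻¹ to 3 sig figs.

carbon steel: T≤10 °C ⇒ hinge +0.150·(10.0−10) = +0.0000
  Pd branch = 1.77·Pd^0.52·e^(0.02·RH+f) = 91.59 μm/a
  Sd branch = 0.102·Sd^0.62·e^(0.033·RH+0.04·T) = 25.31 μm/a
  r_corr = 91.59 + 25.31 = 116.9 μm/a
Convert to mass loss: 116.9 μm/a × 7.85 g/cm³ = 917.6 g·m⁻²·a⁻¹

r_corr = 918 g·m⁻²·a⁻¹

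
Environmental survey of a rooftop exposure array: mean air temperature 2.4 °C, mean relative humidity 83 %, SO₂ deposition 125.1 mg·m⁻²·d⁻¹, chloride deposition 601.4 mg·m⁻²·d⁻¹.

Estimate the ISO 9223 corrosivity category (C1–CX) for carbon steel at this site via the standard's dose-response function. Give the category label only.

carbon steel: temperature factor f = +0.150·(-7.6) = -1.1400
  SO₂ term: 1.77·125.1^0.52·exp(0.02·83-1.1400) = 36.68
  Sd branch = 0.102·Sd^0.62·e^(0.033·RH+0.04·T) = 91.81 μm/a
  r_corr = 36.68 + 91.81 = 128.5 μm/a
ISO 9223 Table 2 (carbon steel): 80 < 128 ≤ 200 μm/a ⇒ C5

C5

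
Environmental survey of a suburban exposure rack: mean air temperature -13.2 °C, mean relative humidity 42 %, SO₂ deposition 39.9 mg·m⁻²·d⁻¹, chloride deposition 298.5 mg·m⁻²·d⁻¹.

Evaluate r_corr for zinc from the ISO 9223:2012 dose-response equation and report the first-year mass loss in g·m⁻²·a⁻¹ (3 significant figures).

r_corr = 2.80 g·m⁻²·a⁻¹

zinc: f(T) = +0.038·(T−10) [T≤10 °C] = -0.8816
  Pd branch = 0.0129·Pd^0.44·e^(0.046·RH+f) = 0.1867 μm/a
  Cl⁻ term: 0.0175·298.5^0.57·exp(0.008·42+0.085·-13.2) = 0.2053
  sum: 0.1867 + 0.2053 → r_corr = 0.392 μm/a
Convert to mass loss: 0.392 μm/a × 7.14 g/cm³ = 2.799 g·m⁻²·a⁻¹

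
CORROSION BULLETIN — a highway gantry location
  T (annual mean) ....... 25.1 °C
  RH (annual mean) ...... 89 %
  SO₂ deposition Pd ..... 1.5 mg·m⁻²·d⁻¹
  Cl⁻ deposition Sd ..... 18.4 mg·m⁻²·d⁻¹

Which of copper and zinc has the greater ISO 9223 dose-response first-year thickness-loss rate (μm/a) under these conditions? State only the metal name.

copper

copper: f(T) = -0.080·(T−10) [T>10 °C] = -1.2080
  Pd branch = 0.0053·Pd^0.26·e^(0.059·RH+f) = 0.3357 μm/a
  Sd branch = 0.01025·Sd^0.27·e^(0.036·RH+0.049·T) = 1.896 μm/a
  sum: 0.3357 + 1.896 → r_corr = 2.232 μm/a
zinc: f(T) = -0.071·(T−10) [T>10 °C] = -1.0721
  Pd branch = 0.0129·Pd^0.44·e^(0.046·RH+f) = 0.3166 μm/a
  Sd branch = 0.0175·Sd^0.57·e^(0.008·RH+0.085·T) = 1.584 μm/a
  sum: 0.3166 + 1.584 → r_corr = 1.901 μm/a
Ordering by μm/a: copper (2.23) > zinc (1.9)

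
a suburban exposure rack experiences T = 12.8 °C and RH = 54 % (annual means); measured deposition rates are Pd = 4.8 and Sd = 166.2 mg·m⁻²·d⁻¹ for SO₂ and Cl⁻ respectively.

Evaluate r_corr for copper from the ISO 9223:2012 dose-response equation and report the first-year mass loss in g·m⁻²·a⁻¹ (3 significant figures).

copper: T>10 °C ⇒ hinge -0.080·(12.8−10) = -0.2240
  Pd branch = 0.0053·Pd^0.26·e^(0.059·RH+f) = 0.1541 μm/a
  Sd branch = 0.01025·Sd^0.27·e^(0.036·RH+0.049·T) = 0.5333 μm/a
  sum: 0.1541 + 0.5333 → r_corr = 0.6874 μm/a
Convert to mass loss: 0.6874 μm/a × 8.96 g/cm³ = 6.159 g·m⁻²·a⁻¹

r_corr = 6.16 g·m⁻²·a⁻¹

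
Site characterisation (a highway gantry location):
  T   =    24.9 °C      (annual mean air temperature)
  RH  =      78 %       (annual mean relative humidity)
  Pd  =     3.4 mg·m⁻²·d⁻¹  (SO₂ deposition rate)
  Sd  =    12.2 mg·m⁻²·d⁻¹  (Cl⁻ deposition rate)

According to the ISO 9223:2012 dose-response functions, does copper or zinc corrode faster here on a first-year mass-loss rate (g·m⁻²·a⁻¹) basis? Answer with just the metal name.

copper: f(T) = -0.080·(T−10) [T>10 °C] = -1.1920
  Pd branch = 0.0053·Pd^0.26·e^(0.059·RH+f) = 0.2205 μm/a
  Cl⁻ term: 0.01025·12.2^0.27·exp(0.036·78+0.049·24.9) = 1.131
  r_corr = 0.2205 + 1.131 = 1.351 μm/a
  mass loss = 1.351 μm/a × 8.96 g/cm³ = 12.11 g·m⁻²·a⁻¹
zinc: T>10 °C ⇒ hinge -0.071·(24.9−10) = -1.0579
  SO₂ term: 0.0129·3.4^0.44·exp(0.046·78-1.0579) = 0.2775
  Sd branch = 0.0175·Sd^0.57·e^(0.008·RH+0.085·T) = 1.128 μm/a
  r_corr = 0.2775 + 1.128 = 1.406 μm/a
  mass loss = 1.406 μm/a × 7.14 g/cm³ = 10.04 g·m⁻²·a⁻¹
Ordering by g·m⁻²·a⁻¹: copper (12.1) > zinc (10)

copper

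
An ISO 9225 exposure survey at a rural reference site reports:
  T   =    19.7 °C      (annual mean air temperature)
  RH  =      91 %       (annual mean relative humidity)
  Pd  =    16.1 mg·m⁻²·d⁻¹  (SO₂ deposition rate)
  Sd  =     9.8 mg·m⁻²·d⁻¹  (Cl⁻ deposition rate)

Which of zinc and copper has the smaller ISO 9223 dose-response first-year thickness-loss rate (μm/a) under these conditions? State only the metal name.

zinc

zinc: T>10 °C ⇒ hinge -0.071·(19.7−10) = -0.6887
  sulphur-dioxide contribution → 1.447 μm/a
  chloride contribution → 0.7103 μm/a
  ⇒ r_corr(zinc) = 2.157 μm/a
copper: temperature factor f = -0.080·(9.7) = -0.7760
  sulphur-dioxide contribution → 1.078 μm/a
  chloride contribution → 1.319 μm/a
  ⇒ r_corr(copper) = 2.398 μm/a
Ordering by μm/a: copper (2.4) > zinc (2.16)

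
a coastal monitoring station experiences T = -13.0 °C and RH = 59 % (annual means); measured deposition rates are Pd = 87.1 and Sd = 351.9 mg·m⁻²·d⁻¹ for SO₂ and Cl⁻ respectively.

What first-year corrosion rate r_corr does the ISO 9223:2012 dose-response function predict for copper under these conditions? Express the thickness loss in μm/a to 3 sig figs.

r_corr = 0.251 μm/a

copper: f(T) = +0.126·(T−10) [T≤10 °C] = -2.8980
  Pd branch = 0.0053·Pd^0.26·e^(0.059·RH+f) = 0.03033 μm/a
  Sd branch = 0.01025·Sd^0.27·e^(0.036·RH+0.049·T) = 0.2208 μm/a
  r_corr = 0.03033 + 0.2208 = 0.2512 μm/a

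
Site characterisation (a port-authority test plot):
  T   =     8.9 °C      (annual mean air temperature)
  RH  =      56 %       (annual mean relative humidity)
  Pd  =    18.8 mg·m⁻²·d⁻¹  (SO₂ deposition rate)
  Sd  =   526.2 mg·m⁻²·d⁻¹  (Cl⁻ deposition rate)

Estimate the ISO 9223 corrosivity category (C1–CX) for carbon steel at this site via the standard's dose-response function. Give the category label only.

carbon steel: temperature factor f = +0.150·(-1.1) = -0.1650
  sulphur-dioxide contribution → 21.15 μm/a
  chloride contribution → 44.97 μm/a
  ⇒ r_corr(carbon steel) = 66.12 μm/a
Category bounds: 50…80 μm/a bracket r_corr ⇒ C4

C4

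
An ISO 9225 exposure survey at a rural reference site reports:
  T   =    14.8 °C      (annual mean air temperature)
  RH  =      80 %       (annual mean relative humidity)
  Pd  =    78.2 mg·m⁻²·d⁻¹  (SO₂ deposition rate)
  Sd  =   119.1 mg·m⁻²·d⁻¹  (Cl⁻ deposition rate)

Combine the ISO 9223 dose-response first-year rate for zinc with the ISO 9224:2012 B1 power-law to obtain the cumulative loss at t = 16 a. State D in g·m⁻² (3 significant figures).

zinc: temperature factor f = -0.071·(4.8) = -0.3408
  SO₂ term: 0.0129·78.2^0.44·exp(0.046·80-0.3408) = 2.476
  Cl⁻ term: 0.0175·119.1^0.57·exp(0.008·80+0.085·14.8) = 1.781
  sum: 2.476 + 1.781 → r_corr = 4.257 μm/a
ISO 9224: D(t) = r_corr · t^b with b = 0.813 (zinc, B1)
  D(16) = 4.257 × 16^0.813 = 4.257 × 9.527 = 40.56 μm
  Mass loss = 40.56 μm × 7.14 g/cm³ = 289.6 g·m⁻²

D(16) = 290 g·m⁻²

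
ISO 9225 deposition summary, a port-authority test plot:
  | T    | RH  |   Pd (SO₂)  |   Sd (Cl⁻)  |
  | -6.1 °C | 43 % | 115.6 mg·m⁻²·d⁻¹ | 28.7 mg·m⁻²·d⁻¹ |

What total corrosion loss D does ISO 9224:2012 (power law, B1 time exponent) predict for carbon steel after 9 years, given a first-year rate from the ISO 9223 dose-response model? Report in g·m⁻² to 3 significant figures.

carbon steel: temperature factor f = +0.150·(-16.1) = -2.4150
  SO₂ term: 1.77·115.6^0.52·exp(0.02·43-2.4150) = 4.42
  Cl⁻ term: 0.102·28.7^0.62·exp(0.033·43+0.04·-6.1) = 2.647
  sum: 4.42 + 2.647 → r_corr = 7.067 μm/a
ISO 9224: D(t) = r_corr · t^b with b = 0.523 (carbon steel, B1)
  D(9) = 7.067 × 9^0.523 = 7.067 × 3.156 = 22.3 μm
  Mass loss = 22.3 μm × 7.85 g/cm³ = 175 g·m⁻²

D(9) = 175 g·m⁻²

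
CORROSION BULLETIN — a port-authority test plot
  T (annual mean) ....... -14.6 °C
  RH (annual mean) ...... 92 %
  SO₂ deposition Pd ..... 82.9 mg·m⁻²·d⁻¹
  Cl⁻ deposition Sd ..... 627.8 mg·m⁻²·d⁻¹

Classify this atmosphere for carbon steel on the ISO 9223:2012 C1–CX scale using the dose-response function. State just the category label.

carbon steel: temperature factor f = +0.150·(-24.6) = -3.6900
  Pd branch = 1.77·Pd^0.52·e^(0.02·RH+f) = 2.768 μm/a
  Sd branch = 0.102·Sd^0.62·e^(0.033·RH+0.04·T) = 64.29 μm/a
  r_corr = 2.768 + 64.29 = 67.06 μm/a
67.1 μm/a falls in (50, 80] for carbon steel → category C4

C4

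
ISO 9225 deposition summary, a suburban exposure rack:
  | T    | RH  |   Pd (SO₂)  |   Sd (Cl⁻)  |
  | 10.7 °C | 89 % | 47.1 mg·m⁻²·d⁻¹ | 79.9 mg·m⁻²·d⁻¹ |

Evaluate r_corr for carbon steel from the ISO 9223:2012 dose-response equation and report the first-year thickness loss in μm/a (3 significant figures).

carbon steel: f(T) = -0.054·(T−10) [T>10 °C] = -0.0378
  SO₂ term: 1.77·47.1^0.52·exp(0.02·89-0.0378) = 74.92
  Sd branch = 0.102·Sd^0.62·e^(0.033·RH+0.04·T) = 44.63 μm/a
  sum: 74.92 + 44.63 → r_corr = 119.5 μm/a

r_corr = 120 μm/a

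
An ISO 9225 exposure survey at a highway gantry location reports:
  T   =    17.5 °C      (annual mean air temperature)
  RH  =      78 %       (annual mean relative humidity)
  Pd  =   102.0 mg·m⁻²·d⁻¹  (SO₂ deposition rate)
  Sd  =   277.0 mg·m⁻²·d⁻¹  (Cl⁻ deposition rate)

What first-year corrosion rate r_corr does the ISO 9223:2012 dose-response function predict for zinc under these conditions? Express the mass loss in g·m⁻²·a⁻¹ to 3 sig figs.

zinc: T>10 °C ⇒ hinge -0.071·(17.5−10) = -0.5325
  SO₂ term: 0.0129·102.0^0.44·exp(0.046·78-0.5325) = 2.096
  Sd branch = 0.0175·Sd^0.57·e^(0.008·RH+0.085·T) = 3.567 μm/a
  r_corr = 2.096 + 3.567 = 5.663 μm/a
Convert to mass loss: 5.663 μm/a × 7.14 g/cm³ = 40.43 g·m⁻²·a⁻¹

r_corr = 40.4 g·m⁻²·a⁻¹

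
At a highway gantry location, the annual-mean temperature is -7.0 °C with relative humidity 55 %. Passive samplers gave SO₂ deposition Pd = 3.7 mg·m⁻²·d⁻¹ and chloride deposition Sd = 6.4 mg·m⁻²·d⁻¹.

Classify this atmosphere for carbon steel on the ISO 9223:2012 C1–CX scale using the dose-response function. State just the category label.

carbon steel: temperature factor f = +0.150·(-17.0) = -2.5500
  Pd branch = 1.77·Pd^0.52·e^(0.02·RH+f) = 0.8198 μm/a
  Sd branch = 0.102·Sd^0.62·e^(0.033·RH+0.04·T) = 1.496 μm/a
  r_corr = 0.8198 + 1.496 = 2.316 μm/a
ISO 9223 Table 2 (carbon steel): 1.3 < 2.32 ≤ 25 μm/a ⇒ C2

C2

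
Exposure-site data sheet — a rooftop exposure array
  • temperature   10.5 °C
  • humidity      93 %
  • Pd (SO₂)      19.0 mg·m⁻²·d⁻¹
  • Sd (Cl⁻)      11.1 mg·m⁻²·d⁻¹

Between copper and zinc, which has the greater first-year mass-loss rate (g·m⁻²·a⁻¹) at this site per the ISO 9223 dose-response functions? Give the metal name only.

copper: f(T) = -0.080·(T−10) [T>10 °C] = -0.0400
  sulphur-dioxide contribution → 2.645 μm/a
  chloride contribution → 0.9342 μm/a
  ⇒ r_corr(copper) = 3.579 μm/a
  mass loss = 3.579 μm/a × 8.96 g/cm³ = 32.07 g·m⁻²·a⁻¹
zinc: temperature factor f = -0.071·(0.5) = -0.0355
  sulphur-dioxide contribution → 3.279 μm/a
  chloride contribution → 0.3545 μm/a
  total first-year rate 3.633 μm/a
  mass loss = 3.633 μm/a × 7.14 g/cm³ = 25.94 g·m⁻²·a⁻¹
Ordering by g·m⁻²·a⁻¹: copper (32.1) > zinc (25.9)

copper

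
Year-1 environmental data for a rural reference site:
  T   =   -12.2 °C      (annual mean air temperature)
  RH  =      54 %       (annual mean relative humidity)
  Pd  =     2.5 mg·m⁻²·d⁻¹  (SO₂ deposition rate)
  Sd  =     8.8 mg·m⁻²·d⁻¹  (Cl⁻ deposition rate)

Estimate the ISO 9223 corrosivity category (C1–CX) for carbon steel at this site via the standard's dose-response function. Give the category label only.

C2

carbon steel: f(T) = +0.150·(T−10) [T≤10 °C] = -3.3300
  sulphur-dioxide contribution → 0.3004 μm/a
  chloride contribution → 1.433 μm/a
  ⇒ r_corr(carbon steel) = 1.733 μm/a
Category bounds: 1.3…25 μm/a bracket r_corr ⇒ C2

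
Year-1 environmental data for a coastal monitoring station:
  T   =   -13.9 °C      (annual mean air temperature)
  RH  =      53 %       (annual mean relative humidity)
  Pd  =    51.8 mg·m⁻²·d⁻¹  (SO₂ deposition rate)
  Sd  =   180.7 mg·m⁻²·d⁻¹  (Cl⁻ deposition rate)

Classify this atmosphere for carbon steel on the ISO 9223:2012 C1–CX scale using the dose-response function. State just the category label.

carbon steel: f(T) = +0.150·(T−10) [T≤10 °C] = -3.5850
  Pd branch = 1.77·Pd^0.52·e^(0.02·RH+f) = 1.104 μm/a
  Sd branch = 0.102·Sd^0.62·e^(0.033·RH+0.04·T) = 8.434 μm/a
  sum: 1.104 + 8.434 → r_corr = 9.538 μm/a
9.54 μm/a falls in (1.3, 25] for carbon steel → category C2

C2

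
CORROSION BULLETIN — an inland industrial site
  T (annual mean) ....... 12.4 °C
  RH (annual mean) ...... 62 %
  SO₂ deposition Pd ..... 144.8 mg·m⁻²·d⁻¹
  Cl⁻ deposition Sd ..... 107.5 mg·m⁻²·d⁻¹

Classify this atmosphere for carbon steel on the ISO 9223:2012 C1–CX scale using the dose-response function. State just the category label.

carbon steel: temperature factor f = -0.054·(2.4) = -0.1296
  sulphur-dioxide contribution → 71.42 μm/a
  chloride contribution → 23.55 μm/a
  ⇒ r_corr(carbon steel) = 94.97 μm/a
Category bounds: 80…200 μm/a bracket r_corr ⇒ C5

C5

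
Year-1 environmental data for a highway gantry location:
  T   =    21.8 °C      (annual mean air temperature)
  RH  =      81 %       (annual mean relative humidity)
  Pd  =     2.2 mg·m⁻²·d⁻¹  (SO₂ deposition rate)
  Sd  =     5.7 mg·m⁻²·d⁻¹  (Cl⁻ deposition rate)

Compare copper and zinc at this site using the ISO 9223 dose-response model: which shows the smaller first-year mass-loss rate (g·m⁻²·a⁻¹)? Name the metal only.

zinc

copper: T>10 °C ⇒ hinge -0.080·(21.8−10) = -0.9440
  Pd branch = 0.0053·Pd^0.26·e^(0.059·RH+f) = 0.3012 μm/a
  Sd branch = 0.01025·Sd^0.27·e^(0.036·RH+0.049·T) = 0.8813 μm/a
  sum: 0.3012 + 0.8813 → r_corr = 1.182 μm/a
  mass loss = 1.182 μm/a × 8.96 g/cm³ = 10.6 g·m⁻²·a⁻¹
zinc: temperature factor f = -0.071·(11.8) = -0.8378
  Pd branch = 0.0129·Pd^0.44·e^(0.046·RH+f) = 0.3278 μm/a
  Sd branch = 0.0175·Sd^0.57·e^(0.008·RH+0.085·T) = 0.5755 μm/a
  r_corr = 0.3278 + 0.5755 = 0.9033 μm/a
  mass loss = 0.9033 μm/a × 7.14 g/cm³ = 6.45 g·m⁻²·a⁻¹
Ordering by g·m⁻²·a⁻¹: copper (10.6) > zinc (6.45)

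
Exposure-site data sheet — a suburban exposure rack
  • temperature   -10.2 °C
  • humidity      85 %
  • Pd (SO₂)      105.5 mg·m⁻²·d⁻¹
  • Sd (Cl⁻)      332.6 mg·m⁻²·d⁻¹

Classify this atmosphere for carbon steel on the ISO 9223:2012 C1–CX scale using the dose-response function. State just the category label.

carbon steel: temperature factor f = +0.150·(-20.2) = -3.0300
  Pd branch = 1.77·Pd^0.52·e^(0.02·RH+f) = 5.278 μm/a
  Sd branch = 0.102·Sd^0.62·e^(0.033·RH+0.04·T) = 41.04 μm/a
  sum: 5.278 + 41.04 → r_corr = 46.32 μm/a
Category bounds: 25…50 μm/a bracket r_corr ⇒ C3

C3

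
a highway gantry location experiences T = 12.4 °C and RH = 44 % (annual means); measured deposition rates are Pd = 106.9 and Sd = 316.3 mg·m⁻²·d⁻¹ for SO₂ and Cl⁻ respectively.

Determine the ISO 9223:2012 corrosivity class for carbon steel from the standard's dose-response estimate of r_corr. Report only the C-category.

carbon steel: temperature factor f = -0.054·(2.4) = -0.1296
  sulphur-dioxide contribution → 42.55 μm/a
  chloride contribution → 25.39 μm/a
  ⇒ r_corr(carbon steel) = 67.94 μm/a
Category bounds: 50…80 μm/a bracket r_corr ⇒ C4

C4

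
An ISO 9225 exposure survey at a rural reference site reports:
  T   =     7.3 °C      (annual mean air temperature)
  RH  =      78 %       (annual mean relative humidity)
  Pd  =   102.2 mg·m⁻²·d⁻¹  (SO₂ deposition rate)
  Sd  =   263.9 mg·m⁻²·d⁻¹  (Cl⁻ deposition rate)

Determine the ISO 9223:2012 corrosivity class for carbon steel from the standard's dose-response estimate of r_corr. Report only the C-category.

carbon steel: f(T) = +0.150·(T−10) [T≤10 °C] = -0.4050
  sulphur-dioxide contribution → 62.3 μm/a
  chloride contribution → 56.83 μm/a
  total first-year rate 119.1 μm/a
Category bounds: 80…200 μm/a bracket r_corr ⇒ C5

C5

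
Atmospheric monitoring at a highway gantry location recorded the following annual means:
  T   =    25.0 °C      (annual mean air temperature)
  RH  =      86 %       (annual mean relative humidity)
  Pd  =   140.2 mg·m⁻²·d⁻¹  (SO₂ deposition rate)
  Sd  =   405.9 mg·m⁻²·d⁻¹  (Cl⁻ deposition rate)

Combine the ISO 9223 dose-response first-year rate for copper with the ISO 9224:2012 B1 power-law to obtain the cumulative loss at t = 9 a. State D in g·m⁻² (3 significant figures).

D(9) = 187 g·m⁻²

copper: temperature factor f = -0.080·(15.0) = -1.2000
  SO₂ term: 0.0053·140.2^0.26·exp(0.059·86-1.2000) = 0.9223
  Cl⁻ term: 0.01025·405.9^0.27·exp(0.036·86+0.049·25.0) = 3.905
  sum: 0.9223 + 3.905 → r_corr = 4.827 μm/a
Power-law: D(9) = r_corr · 9^0.667
  D(9) = 4.827 × 9^0.667 = 4.827 × 4.33 = 20.9 μm
  Mass loss = 20.9 μm × 8.96 g/cm³ = 187.3 g·m⁻²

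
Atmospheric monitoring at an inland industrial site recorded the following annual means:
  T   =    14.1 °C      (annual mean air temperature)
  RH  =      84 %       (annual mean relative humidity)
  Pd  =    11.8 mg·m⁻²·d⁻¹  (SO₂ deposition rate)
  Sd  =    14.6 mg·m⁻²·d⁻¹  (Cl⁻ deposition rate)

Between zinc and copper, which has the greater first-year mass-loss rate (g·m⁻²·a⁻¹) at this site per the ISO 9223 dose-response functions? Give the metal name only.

zinc: temperature factor f = -0.071·(4.1) = -0.2911
  Pd branch = 0.0129·Pd^0.44·e^(0.046·RH+f) = 1.361 μm/a
  Cl⁻ term: 0.0175·14.6^0.57·exp(0.008·84+0.085·14.1) = 0.5237
  r_corr = 1.361 + 0.5237 = 1.885 μm/a
  mass loss = 1.885 μm/a × 7.14 g/cm³ = 13.46 g·m⁻²·a⁻¹
copper: f(T) = -0.080·(T−10) [T>10 °C] = -0.3280
  Pd branch = 0.0053·Pd^0.26·e^(0.059·RH+f) = 1.03 μm/a
  Sd branch = 0.01025·Sd^0.27·e^(0.036·RH+0.049·T) = 0.8679 μm/a
  sum: 1.03 + 0.8679 → r_corr = 1.898 μm/a
  mass loss = 1.898 μm/a × 8.96 g/cm³ = 17.01 g·m⁻²·a⁻¹
Ordering by g·m⁻²·a⁻¹: copper (17) > zinc (13.5)

copper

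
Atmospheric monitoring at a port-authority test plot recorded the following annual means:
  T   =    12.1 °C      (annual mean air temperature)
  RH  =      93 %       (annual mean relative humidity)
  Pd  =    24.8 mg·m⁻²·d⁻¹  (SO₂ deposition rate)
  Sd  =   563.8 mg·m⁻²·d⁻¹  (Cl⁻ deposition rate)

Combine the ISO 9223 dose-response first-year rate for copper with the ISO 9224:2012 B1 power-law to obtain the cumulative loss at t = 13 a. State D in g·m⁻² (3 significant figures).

D(13) = 268 g·m⁻²

copper: f(T) = -0.080·(T−10) [T>10 °C] = -0.1680
  Pd branch = 0.0053·Pd^0.26·e^(0.059·RH+f) = 2.494 μm/a
  Sd branch = 0.01025·Sd^0.27·e^(0.036·RH+0.049·T) = 2.918 μm/a
  sum: 2.494 + 2.918 → r_corr = 5.411 μm/a
Power-law: D(13) = r_corr · 13^0.667
  D(13) = 5.411 × 13^0.667 = 5.411 × 5.534 = 29.94 μm
  Mass loss = 29.94 μm × 8.96 g/cm³ = 268.3 g·m⁻²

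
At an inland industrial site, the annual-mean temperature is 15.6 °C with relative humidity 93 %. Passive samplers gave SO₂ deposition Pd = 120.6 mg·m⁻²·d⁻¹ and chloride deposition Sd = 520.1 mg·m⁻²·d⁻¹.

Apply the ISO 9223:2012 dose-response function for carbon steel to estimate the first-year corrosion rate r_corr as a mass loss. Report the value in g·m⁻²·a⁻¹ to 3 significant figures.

r_corr = 2.35e+03 g·m⁻²·a⁻¹

carbon steel: f(T) = -0.054·(T−10) [T>10 °C] = -0.3024
  SO₂ term: 1.77·120.6^0.52·exp(0.02·93-0.3024) = 101.6
  Sd branch = 0.102·Sd^0.62·e^(0.033·RH+0.04·T) = 197.9 μm/a
  r_corr = 101.6 + 197.9 = 299.5 μm/a
Convert to mass loss: 299.5 μm/a × 7.85 g/cm³ = 2351 g·m⁻²·a⁻¹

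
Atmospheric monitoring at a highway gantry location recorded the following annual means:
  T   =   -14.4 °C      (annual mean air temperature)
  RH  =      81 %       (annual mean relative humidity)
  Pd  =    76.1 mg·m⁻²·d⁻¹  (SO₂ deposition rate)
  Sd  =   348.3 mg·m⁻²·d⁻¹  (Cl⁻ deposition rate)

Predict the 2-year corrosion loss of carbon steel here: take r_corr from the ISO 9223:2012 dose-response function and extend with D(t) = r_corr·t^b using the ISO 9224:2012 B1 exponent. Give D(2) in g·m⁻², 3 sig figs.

D(2) = 378 g·m⁻²

carbon steel: f(T) = +0.150·(T−10) [T≤10 °C] = -3.6600
  SO₂ term: 1.77·76.1^0.52·exp(0.02·81-3.6600) = 2.189
  Sd branch = 0.102·Sd^0.62·e^(0.033·RH+0.04·T) = 31.28 μm/a
  r_corr = 2.189 + 31.28 = 33.47 μm/a
Power-law: D(2) = r_corr · 2^0.523
  D(2) = 33.47 × 2^0.523 = 33.47 × 1.437 = 48.1 μm
  Mass loss = 48.1 μm × 7.85 g/cm³ = 377.6 g·m⁻²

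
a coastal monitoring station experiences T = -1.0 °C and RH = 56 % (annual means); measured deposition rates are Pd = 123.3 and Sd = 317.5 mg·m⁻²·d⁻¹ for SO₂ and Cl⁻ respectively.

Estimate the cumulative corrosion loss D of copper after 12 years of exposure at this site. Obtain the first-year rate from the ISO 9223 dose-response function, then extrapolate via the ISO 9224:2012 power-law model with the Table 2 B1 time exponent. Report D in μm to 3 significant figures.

copper: temperature factor f = +0.126·(-11.0) = -1.3860
  Pd branch = 0.0053·Pd^0.26·e^(0.059·RH+f) = 0.1262 μm/a
  Cl⁻ term: 0.01025·317.5^0.27·exp(0.036·56+0.049·-1.0) = 0.3471
  sum: 0.1262 + 0.3471 → r_corr = 0.4733 μm/a
Power-law: D(12) = r_corr · 12^0.667
  D(12) = 0.4733 × 12^0.667 = 0.4733 × 5.246 = 2.483 μm

D(12) = 2.48 μm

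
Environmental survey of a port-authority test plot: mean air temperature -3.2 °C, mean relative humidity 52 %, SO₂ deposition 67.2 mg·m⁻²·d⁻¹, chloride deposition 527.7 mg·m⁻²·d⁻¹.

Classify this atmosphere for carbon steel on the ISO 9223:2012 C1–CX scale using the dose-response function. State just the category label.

carbon steel: temperature factor f = +0.150·(-13.2) = -1.9800
  Pd branch = 1.77·Pd^0.52·e^(0.02·RH+f) = 6.166 μm/a
  Cl⁻ term: 0.102·527.7^0.62·exp(0.033·52+0.04·-3.2) = 24.33
  sum: 6.166 + 24.33 → r_corr = 30.5 μm/a
ISO 9223 Table 2 (carbon steel): 25 < 30.5 ≤ 50 μm/a ⇒ C3

C3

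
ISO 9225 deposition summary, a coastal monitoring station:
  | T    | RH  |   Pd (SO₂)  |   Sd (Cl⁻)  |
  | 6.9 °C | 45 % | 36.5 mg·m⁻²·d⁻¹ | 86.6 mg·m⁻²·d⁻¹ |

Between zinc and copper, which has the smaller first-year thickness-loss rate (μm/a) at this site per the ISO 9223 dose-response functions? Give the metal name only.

zinc: f(T) = +0.038·(T−10) [T≤10 °C] = -0.1178
  Pd branch = 0.0129·Pd^0.44·e^(0.046·RH+f) = 0.4424 μm/a
  Sd branch = 0.0175·Sd^0.57·e^(0.008·RH+0.085·T) = 0.5734 μm/a
  r_corr = 0.4424 + 0.5734 = 1.016 μm/a
copper: f(T) = +0.126·(T−10) [T≤10 °C] = -0.3906
  Pd branch = 0.0053·Pd^0.26·e^(0.059·RH+f) = 0.13 μm/a
  Sd branch = 0.01025·Sd^0.27·e^(0.036·RH+0.049·T) = 0.2422 μm/a
  r_corr = 0.13 + 0.2422 = 0.3722 μm/a
Ordering by μm/a: zinc (1.02) > copper (0.372)

copper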